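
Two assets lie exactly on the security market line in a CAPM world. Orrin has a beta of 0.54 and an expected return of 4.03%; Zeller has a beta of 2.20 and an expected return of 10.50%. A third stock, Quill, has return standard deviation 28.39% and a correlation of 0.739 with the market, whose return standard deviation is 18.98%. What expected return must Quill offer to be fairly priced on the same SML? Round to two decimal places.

6.23%

MRP = (10.50% − 4.03%) / (2.20 − 0.54) = 3.8976%
R_f = 4.03% − 0.54 × 3.8976% = 1.9253%
β_Quill = ρ·σ_i/σ_m = 0.739 × 28.39 / 18.98 = 1.1054
E(R_Quill) = R_f + β × MRP = 1.9253% + 1.1054 × 3.8976% = 6.23%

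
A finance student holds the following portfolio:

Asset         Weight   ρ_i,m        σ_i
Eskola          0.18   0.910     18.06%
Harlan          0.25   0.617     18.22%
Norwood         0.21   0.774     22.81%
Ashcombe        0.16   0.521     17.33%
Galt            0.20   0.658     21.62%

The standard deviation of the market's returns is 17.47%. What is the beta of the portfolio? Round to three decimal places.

β_Eskola = 0.910 × 18.06% / 17.47% = 0.9407
β_Harlan = 0.617 × 18.22% / 17.47% = 0.6435
β_Norwood = 0.774 × 22.81% / 17.47% = 1.0106
β_Ashcombe = 0.521 × 17.33% / 17.47% = 0.5168
β_Galt = 0.658 × 21.62% / 17.47% = 0.8143
β_P = Σ w_i β_i = 0.18×0.9407 + 0.25×0.6435 + 0.21×1.0106 + 0.16×0.5168 + 0.20×0.8143 = 0.7880

0.788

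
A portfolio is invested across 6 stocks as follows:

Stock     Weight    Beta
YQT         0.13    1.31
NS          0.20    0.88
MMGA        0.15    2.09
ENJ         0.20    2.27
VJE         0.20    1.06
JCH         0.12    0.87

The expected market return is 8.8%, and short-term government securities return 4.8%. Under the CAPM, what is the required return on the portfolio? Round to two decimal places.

10.52%

β_P = Σ w_i β_i = 0.13×1.31 + 0.20×0.88 + 0.15×2.09 + 0.20×2.27 + 0.20×1.06 + 0.12×0.87 = 1.4302
MRP = 8.8% − 4.8% = 4.00%
E(R_P) = R_f + β_P × MRP = 4.8% + 1.4302 × 4.0% = 10.52%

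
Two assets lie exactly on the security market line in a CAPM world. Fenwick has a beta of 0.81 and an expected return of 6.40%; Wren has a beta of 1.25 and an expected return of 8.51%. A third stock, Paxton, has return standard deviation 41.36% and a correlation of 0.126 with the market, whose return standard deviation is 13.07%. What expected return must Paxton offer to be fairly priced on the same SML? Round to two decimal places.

MRP = (8.51% − 6.40%) / (1.25 − 0.81) = 4.7955%
R_f = 6.40% − 0.81 × 4.7955% = 2.5156%
β_Paxton = ρ·σ_i/σ_m = 0.126 × 41.36 / 13.07 = 0.3987
E(R_Paxton) = R_f + β × MRP = 2.5156% + 0.3987 × 4.7955% = 4.43%

4.43%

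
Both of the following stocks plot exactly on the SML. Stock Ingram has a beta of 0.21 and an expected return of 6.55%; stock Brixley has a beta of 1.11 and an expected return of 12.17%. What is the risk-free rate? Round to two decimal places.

5.24%

Both satisfy E(R) = R_f + β·MRP, so the slope of the SML is
MRP = (12.17% − 6.55%) / (1.11 − 0.21) = 5.62% / 0.90 = 6.2444%
R_f = E(R_Ingram) − β_Ingram·MRP = 6.55% − 0.21 × 6.2444% = 5.2387%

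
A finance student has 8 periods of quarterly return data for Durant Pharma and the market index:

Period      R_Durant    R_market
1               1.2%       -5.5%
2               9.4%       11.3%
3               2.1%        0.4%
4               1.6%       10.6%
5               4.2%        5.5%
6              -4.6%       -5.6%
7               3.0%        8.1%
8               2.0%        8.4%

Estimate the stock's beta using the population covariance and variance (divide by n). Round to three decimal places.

Mean R_i = (1.2 + 9.4 + 2.1 + 1.6 + 4.2 − 4.6 + 3.0 + 2.0) / 8 = 2.3625%
Mean R_m = (-5.5 + 11.3 + 0.4 + 10.6 + 5.5 − 5.6 + 8.1 + 8.4) / 8 = 4.1500%
Σ(R_i − R̄_i)(R_m − R̄_m) = 128.9450  ⇒  Cov = 128.9450 / 8 = 16.1181
Σ(R_m − R̄_m)² = 330.4600  ⇒  Var(R_m) = 330.4600 / 8 = 41.3075
β = Cov / Var(R_m) = 16.1181 / 41.3075 = 0.3902

0.390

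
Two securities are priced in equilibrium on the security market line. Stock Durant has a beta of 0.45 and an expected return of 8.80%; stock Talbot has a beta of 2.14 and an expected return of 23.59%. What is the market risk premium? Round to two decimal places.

Both satisfy E(R) = R_f + β·MRP, so the slope of the SML is
MRP = (23.59% − 8.80%) / (2.14 − 0.45) = 14.79% / 1.69 = 8.7515%

8.75%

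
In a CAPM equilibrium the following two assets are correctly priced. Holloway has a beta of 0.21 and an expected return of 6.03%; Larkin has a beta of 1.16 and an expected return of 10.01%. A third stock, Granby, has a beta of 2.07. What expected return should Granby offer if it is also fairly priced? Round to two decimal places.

13.82%

MRP (SML slope) = (10.01% − 6.03%) / (1.16 − 0.21) = 3.98% / 0.95 = 4.1895%
R_f (intercept) = 6.03% − 0.21 × 4.1895% = 5.1502%
E(R_Granby) = R_f + β × MRP = 5.1502% + 2.07 × 4.1895% = 13.82%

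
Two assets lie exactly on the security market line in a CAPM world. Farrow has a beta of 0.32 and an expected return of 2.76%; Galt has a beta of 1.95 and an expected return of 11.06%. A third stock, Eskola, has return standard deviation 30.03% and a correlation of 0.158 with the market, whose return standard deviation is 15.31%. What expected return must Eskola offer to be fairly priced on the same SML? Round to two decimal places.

2.71%

MRP = (11.06% − 2.76%) / (1.95 − 0.32) = 5.0920%
R_f = 2.76% − 0.32 × 5.0920% = 1.1306%
β_Eskola = ρ·σ_i/σ_m = 0.158 × 30.03 / 15.31 = 0.3099
E(R_Eskola) = R_f + β × MRP = 1.1306% + 0.3099 × 5.0920% = 2.71%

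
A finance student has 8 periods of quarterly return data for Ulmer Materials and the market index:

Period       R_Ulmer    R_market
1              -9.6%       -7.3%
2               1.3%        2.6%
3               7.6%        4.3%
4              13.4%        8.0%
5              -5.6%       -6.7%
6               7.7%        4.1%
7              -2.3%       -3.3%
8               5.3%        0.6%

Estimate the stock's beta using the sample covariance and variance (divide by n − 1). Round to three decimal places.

1.341

Mean R_i = (-9.6 + 1.3 + 7.6 + 13.4 − 5.6 + 7.7 − 2.3 + 5.3) / 8 = 2.2250%
Mean R_m = (-7.3 + 2.6 + 4.3 + 8.0 − 6.7 + 4.1 − 3.3 + 0.6) / 8 = 0.2875%
Σ(R_i − R̄_i)(R_m − R̄_m) = 288.0825  ⇒  Cov = 288.0825 / 7 = 41.1546
Σ(R_m − R̄_m)² = 214.8288  ⇒  Var(R_m) = 214.8288 / 7 = 30.6898
β = Cov / Var(R_m) = 41.1546 / 30.6898 = 1.3410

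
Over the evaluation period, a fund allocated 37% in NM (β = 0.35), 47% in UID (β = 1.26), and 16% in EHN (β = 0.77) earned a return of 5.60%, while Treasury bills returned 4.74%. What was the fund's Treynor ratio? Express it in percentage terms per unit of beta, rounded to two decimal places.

β_P = 0.37×0.35 + 0.47×1.26 + 0.16×0.77 = 0.8449
Treynor = (R_P − R_f) / β_P = (5.60% − 4.74%) / 0.8449 = 0.86% / 0.8449 = 1.02%

1.02%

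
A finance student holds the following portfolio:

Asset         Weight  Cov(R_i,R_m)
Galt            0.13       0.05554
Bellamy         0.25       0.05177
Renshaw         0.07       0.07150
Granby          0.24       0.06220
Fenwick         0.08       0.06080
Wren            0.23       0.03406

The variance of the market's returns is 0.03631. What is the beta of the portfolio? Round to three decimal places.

1.454

β_Galt = 0.05554 / 0.03631 = 1.5296
β_Bellamy = 0.05177 / 0.03631 = 1.4258
β_Renshaw = 0.07150 / 0.03631 = 1.9692
β_Granby = 0.06220 / 0.03631 = 1.7130
β_Fenwick = 0.06080 / 0.03631 = 1.6745
β_Wren = 0.03406 / 0.03631 = 0.9380
β_P = Σ w_i β_i = 0.13×1.5296 + 0.25×1.4258 + 0.07×1.9692 + 0.24×1.7130 + 0.08×1.6745 + 0.23×0.9380 = 1.4540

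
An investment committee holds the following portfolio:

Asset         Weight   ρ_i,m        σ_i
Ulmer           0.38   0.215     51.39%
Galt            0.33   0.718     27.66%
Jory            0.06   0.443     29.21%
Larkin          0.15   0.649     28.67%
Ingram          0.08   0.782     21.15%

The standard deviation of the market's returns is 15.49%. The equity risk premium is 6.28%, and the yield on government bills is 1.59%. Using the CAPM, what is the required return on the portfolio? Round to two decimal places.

7.93%

β_Ulmer = 0.215 × 51.39% / 15.49% = 0.7133
β_Galt = 0.718 × 27.66% / 15.49% = 1.2821
β_Jory = 0.443 × 29.21% / 15.49% = 0.8354
β_Larkin = 0.649 × 28.67% / 15.49% = 1.2012
β_Ingram = 0.782 × 21.15% / 15.49% = 1.0677
β_P = Σ w_i β_i = 0.38×0.7133 + 0.33×1.2821 + 0.06×0.8354 + 0.15×1.2012 + 0.08×1.0677 = 1.0099
E(R_P) = R_f + β_P × MRP = 1.59% + 1.0099 × 6.28% = 7.93%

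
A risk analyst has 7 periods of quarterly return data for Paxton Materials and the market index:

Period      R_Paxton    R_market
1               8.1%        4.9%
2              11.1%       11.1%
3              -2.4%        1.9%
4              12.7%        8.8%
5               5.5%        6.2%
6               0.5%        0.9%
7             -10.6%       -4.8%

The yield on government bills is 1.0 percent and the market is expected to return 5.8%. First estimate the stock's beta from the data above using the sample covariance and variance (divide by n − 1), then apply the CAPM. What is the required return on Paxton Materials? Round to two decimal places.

Mean R_i = (8.1 + 11.1 − 2.4 + 12.7 + 5.5 + 0.5 − 10.6) / 7 = 3.5571%
Mean R_m = (4.9 + 11.1 + 1.9 + 8.8 + 6.2 + 0.9 − 4.8) / 7 = 4.1429%
Σ(R_i − R̄_i)(R_m − R̄_m) = 252.3729  ⇒  Cov = 252.3729 / 6 = 42.0622
Σ(R_m − R̄_m)² = 170.4171  ⇒  Var(R_m) = 170.4171 / 6 = 28.4029
β = Cov / Var(R_m) = 42.0622 / 28.4029 = 1.4809
MRP = 5.8% − 1.0% = 4.80%
E(R) = R_f + β × MRP = 1.0% + 1.4809 × 4.8% = 8.11%

8.11%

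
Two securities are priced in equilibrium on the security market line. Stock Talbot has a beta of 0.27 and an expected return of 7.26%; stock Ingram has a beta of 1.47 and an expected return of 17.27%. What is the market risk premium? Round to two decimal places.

Both satisfy E(R) = R_f + β·MRP, so the slope of the SML is
MRP = (17.27% − 7.26%) / (1.47 − 0.27) = 10.01% / 1.20 = 8.3417%

8.34%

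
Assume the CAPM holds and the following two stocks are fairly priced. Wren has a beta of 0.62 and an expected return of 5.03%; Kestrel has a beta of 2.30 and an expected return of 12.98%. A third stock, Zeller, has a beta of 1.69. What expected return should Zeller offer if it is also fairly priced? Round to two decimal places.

10.09%

MRP (SML slope) = (12.98% − 5.03%) / (2.30 − 0.62) = 7.95% / 1.68 = 4.7321%
R_f (intercept) = 5.03% − 0.62 × 4.7321% = 2.0961%
E(R_Zeller) = R_f + β × MRP = 2.0961% + 1.69 × 4.7321% = 10.09%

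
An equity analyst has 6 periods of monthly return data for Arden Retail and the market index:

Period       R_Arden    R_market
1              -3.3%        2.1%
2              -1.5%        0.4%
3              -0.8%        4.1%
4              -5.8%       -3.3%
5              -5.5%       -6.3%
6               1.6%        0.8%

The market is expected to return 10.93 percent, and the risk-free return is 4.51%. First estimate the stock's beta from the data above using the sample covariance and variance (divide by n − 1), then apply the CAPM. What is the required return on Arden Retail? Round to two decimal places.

Mean R_i = (-3.3 − 1.5 − 0.8 − 5.8 − 5.5 + 1.6) / 6 = -2.5500%
Mean R_m = (2.1 + 0.4 + 4.1 − 3.3 − 6.3 + 0.8) / 6 = -0.3667%
Σ(R_i − R̄_i)(R_m − R̄_m) = 38.6500  ⇒  Cov = 38.6500 / 5 = 7.7300
Σ(R_m − R̄_m)² = 71.7933  ⇒  Var(R_m) = 71.7933 / 5 = 14.3587
β = Cov / Var(R_m) = 7.7300 / 14.3587 = 0.5383
MRP = 10.93% − 4.51% = 6.42%
E(R) = R_f + β × MRP = 4.51% + 0.5383 × 6.42% = 7.97%

7.97%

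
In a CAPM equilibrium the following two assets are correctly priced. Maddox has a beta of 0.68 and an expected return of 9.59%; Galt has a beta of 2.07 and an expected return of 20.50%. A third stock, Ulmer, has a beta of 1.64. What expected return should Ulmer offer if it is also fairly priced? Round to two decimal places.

17.12%

MRP (SML slope) = (20.50% − 9.59%) / (2.07 − 0.68) = 10.91% / 1.39 = 7.8489%
R_f (intercept) = 9.59% − 0.68 × 7.8489% = 4.2527%
E(R_Ulmer) = R_f + β × MRP = 4.2527% + 1.64 × 7.8489% = 17.12%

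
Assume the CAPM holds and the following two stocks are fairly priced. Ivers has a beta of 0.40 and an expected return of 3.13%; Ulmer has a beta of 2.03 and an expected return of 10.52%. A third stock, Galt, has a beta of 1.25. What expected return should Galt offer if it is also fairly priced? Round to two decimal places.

MRP (SML slope) = (10.52% − 3.13%) / (2.03 − 0.40) = 7.39% / 1.63 = 4.5337%
R_f (intercept) = 3.13% − 0.40 × 4.5337% = 1.3165%
E(R_Galt) = R_f + β × MRP = 1.3165% + 1.25 × 4.5337% = 6.98%

6.98%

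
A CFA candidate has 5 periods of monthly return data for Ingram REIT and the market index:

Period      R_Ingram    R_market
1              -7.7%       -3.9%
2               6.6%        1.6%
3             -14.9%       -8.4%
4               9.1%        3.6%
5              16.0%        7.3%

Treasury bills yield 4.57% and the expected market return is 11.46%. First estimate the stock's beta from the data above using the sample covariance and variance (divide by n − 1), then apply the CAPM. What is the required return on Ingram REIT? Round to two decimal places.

Mean R_i = (-7.7 + 6.6 − 14.9 + 9.1 + 16.0) / 5 = 1.8200%
Mean R_m = (-3.9 + 1.6 − 8.4 + 3.6 + 7.3) / 5 = 0.0400%
Σ(R_i − R̄_i)(R_m − R̄_m) = 314.9460  ⇒  Cov = 314.9460 / 4 = 78.7365
Σ(R_m − R̄_m)² = 154.5720  ⇒  Var(R_m) = 154.5720 / 4 = 38.6430
β = Cov / Var(R_m) = 78.7365 / 38.6430 = 2.0375
MRP = 11.46% − 4.57% = 6.89%
E(R) = R_f + β × MRP = 4.57% + 2.0375 × 6.89% = 18.61%

18.61%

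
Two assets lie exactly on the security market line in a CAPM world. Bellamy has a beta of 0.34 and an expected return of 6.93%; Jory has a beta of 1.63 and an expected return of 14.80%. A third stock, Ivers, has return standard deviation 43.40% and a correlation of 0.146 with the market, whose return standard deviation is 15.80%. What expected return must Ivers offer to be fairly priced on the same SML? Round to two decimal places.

7.30%

MRP = (14.80% − 6.93%) / (1.63 − 0.34) = 6.1008%
R_f = 6.93% − 0.34 × 6.1008% = 4.8557%
β_Ivers = ρ·σ_i/σ_m = 0.146 × 43.40 / 15.80 = 0.4010
E(R_Ivers) = R_f + β × MRP = 4.8557% + 0.4010 × 6.1008% = 7.30%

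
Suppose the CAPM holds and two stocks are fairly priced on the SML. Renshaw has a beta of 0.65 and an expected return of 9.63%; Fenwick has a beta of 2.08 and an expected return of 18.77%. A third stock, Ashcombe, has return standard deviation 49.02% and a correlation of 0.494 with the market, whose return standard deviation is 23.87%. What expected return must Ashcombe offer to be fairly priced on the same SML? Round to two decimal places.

11.96%

MRP = (18.77% − 9.63%) / (2.08 − 0.65) = 6.3916%
R_f = 9.63% − 0.65 × 6.3916% = 5.4755%
β_Ashcombe = ρ·σ_i/σ_m = 0.494 × 49.02 / 23.87 = 1.0145
E(R_Ashcombe) = R_f + β × MRP = 5.4755% + 1.0145 × 6.3916% = 11.96%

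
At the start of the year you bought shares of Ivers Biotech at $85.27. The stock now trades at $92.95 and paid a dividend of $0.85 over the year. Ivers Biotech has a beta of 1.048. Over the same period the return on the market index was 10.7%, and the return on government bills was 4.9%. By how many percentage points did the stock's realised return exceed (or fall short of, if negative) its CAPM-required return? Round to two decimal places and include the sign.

Realised HPR = (P1 + D1 − P0) / P0 = (92.95 + 0.85 − 85.27) / 85.27 = 8.53 / 85.27 = 10.0035%
MRP = 10.7% − 4.9% = 5.80%
CAPM required = R_f + β·MRP = 4.9% + 1.048 × 5.8% = 10.9784%
α = realised − required = 10.0035% − 10.9784% = -0.97%

-0.97%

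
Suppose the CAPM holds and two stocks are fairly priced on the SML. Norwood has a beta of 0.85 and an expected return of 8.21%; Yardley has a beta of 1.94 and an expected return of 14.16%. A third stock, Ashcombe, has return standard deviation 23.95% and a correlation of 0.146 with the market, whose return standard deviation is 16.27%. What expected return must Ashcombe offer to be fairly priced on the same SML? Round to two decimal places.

MRP = (14.16% − 8.21%) / (1.94 − 0.85) = 5.4587%
R_f = 8.21% − 0.85 × 5.4587% = 3.5701%
β_Ashcombe = ρ·σ_i/σ_m = 0.146 × 23.95 / 16.27 = 0.2149
E(R_Ashcombe) = R_f + β × MRP = 3.5701% + 0.2149 × 5.4587% = 4.74%

4.74%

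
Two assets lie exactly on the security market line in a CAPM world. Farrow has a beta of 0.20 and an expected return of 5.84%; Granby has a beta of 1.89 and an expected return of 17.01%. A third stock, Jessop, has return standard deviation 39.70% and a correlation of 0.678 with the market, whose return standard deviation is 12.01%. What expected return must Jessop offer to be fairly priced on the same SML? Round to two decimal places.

19.33%

MRP = (17.01% − 5.84%) / (1.89 − 0.20) = 6.6095%
R_f = 5.84% − 0.20 × 6.6095% = 4.5181%
β_Jessop = ρ·σ_i/σ_m = 0.678 × 39.70 / 12.01 = 2.2412
E(R_Jessop) = R_f + β × MRP = 4.5181% + 2.2412 × 6.6095% = 19.33%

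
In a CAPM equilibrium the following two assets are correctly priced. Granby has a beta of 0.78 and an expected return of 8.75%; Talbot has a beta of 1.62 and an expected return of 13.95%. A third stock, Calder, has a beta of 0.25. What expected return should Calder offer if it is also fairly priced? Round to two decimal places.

MRP (SML slope) = (13.95% − 8.75%) / (1.62 − 0.78) = 5.20% / 0.84 = 6.1905%
R_f (intercept) = 8.75% − 0.78 × 6.1905% = 3.9214%
E(R_Calder) = R_f + β × MRP = 3.9214% + 0.25 × 6.1905% = 5.47%

5.47%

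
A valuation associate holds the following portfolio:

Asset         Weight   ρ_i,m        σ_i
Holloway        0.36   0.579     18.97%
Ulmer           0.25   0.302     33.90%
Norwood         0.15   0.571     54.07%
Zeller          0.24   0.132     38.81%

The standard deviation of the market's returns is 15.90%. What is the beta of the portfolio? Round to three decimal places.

β_Holloway = 0.579 × 18.97% / 15.90% = 0.6908
β_Ulmer = 0.302 × 33.90% / 15.90% = 0.6439
β_Norwood = 0.571 × 54.07% / 15.90% = 1.9418
β_Zeller = 0.132 × 38.81% / 15.90% = 0.3222
β_P = Σ w_i β_i = 0.36×0.6908 + 0.25×0.6439 + 0.15×1.9418 + 0.24×0.3222 = 0.7783

0.778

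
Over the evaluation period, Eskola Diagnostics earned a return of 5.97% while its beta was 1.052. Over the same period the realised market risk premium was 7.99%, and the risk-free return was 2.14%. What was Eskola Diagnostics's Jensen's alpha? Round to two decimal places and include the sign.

CAPM benchmark = R_f + β(R_m − R_f) = 2.14% + 1.052 × 7.99% = 10.54548%
α = actual − benchmark = 5.97% − 10.54548% = -4.58%

-4.58%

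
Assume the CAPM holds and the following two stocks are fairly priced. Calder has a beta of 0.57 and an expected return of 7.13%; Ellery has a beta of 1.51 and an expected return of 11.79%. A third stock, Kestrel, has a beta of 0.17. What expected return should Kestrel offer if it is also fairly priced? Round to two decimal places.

5.15%

MRP (SML slope) = (11.79% − 7.13%) / (1.51 − 0.57) = 4.66% / 0.94 = 4.9574%
R_f (intercept) = 7.13% − 0.57 × 4.9574% = 4.3043%
E(R_Kestrel) = R_f + β × MRP = 4.3043% + 0.17 × 4.9574% = 5.15%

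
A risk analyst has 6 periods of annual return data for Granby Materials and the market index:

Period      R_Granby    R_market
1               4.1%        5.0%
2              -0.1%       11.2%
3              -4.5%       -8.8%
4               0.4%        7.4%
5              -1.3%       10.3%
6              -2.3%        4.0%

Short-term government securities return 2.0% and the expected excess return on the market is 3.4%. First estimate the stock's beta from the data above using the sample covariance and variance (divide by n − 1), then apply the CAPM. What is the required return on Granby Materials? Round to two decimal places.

Mean R_i = (4.1 − 0.1 − 4.5 + 0.4 − 1.3 − 2.3) / 6 = -0.6167%
Mean R_m = (5.0 + 11.2 − 8.8 + 7.4 + 10.3 + 4.0) / 6 = 4.8500%
Σ(R_i − R̄_i)(R_m − R̄_m) = 57.2950  ⇒  Cov = 57.2950 / 5 = 11.4590
Σ(R_m − R̄_m)² = 263.5950  ⇒  Var(R_m) = 263.5950 / 5 = 52.7190
β = Cov / Var(R_m) = 11.4590 / 52.7190 = 0.2174
E(R) = R_f + β × MRP = 2.0% + 0.2174 × 3.4% = 2.74%

2.74%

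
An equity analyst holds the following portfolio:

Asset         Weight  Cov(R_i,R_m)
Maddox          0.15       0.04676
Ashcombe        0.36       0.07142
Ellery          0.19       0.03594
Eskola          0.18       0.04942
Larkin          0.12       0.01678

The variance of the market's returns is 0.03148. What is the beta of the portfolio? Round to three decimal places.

β_Maddox = 0.04676 / 0.03148 = 1.4854
β_Ashcombe = 0.07142 / 0.03148 = 2.2687
β_Ellery = 0.03594 / 0.03148 = 1.1417
β_Eskola = 0.04942 / 0.03148 = 1.5699
β_Larkin = 0.01678 / 0.03148 = 0.5330
β_P = Σ w_i β_i = 0.15×1.4854 + 0.36×2.2687 + 0.19×1.1417 + 0.18×1.5699 + 0.12×0.5330 = 1.6030

1.603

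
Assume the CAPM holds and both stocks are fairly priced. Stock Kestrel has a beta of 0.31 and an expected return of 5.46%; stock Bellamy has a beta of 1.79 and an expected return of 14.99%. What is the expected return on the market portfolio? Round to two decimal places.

Both satisfy E(R) = R_f + β·MRP, so the slope of the SML is
MRP = (14.99% − 5.46%) / (1.79 − 0.31) = 9.53% / 1.48 = 6.4392%
R_f = E(R_Kestrel) − β_Kestrel·MRP = 5.46% − 0.31 × 6.4392% = 3.4638%
E(R_m) = R_f + MRP = 3.4638% + 6.4392% = 9.90%

9.90%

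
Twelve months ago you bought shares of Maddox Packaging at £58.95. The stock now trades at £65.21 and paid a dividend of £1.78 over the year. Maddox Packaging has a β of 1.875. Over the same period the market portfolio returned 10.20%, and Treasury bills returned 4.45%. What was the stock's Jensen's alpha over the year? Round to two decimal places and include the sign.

-1.59%

Realised HPR = (P1 + D1 − P0) / P0 = (65.21 + 1.78 − 58.95) / 58.95 = 8.04 / 58.95 = 13.6387%
MRP = 10.20% − 4.45% = 5.75%
CAPM required = R_f + β·MRP = 4.45% + 1.875 × 5.75% = 15.23125%
α = realised − required = 13.6387% − 15.23125% = -1.59%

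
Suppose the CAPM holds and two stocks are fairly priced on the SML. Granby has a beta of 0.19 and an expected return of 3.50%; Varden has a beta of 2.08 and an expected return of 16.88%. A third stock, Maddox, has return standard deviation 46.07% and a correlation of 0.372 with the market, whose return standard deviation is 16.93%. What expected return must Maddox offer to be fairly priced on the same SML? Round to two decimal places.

MRP = (16.88% − 3.50%) / (2.08 − 0.19) = 7.0794%
R_f = 3.50% − 0.19 × 7.0794% = 2.1549%
β_Maddox = ρ·σ_i/σ_m = 0.372 × 46.07 / 16.93 = 1.0123
E(R_Maddox) = R_f + β × MRP = 2.1549% + 1.0123 × 7.0794% = 9.32%

9.32%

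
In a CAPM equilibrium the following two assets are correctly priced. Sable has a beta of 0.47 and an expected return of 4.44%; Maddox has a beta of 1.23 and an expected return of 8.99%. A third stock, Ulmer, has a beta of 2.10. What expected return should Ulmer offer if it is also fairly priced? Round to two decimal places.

MRP (SML slope) = (8.99% − 4.44%) / (1.23 − 0.47) = 4.55% / 0.76 = 5.9868%
R_f (intercept) = 4.44% − 0.47 × 5.9868% = 1.6262%
E(R_Ulmer) = R_f + β × MRP = 1.6262% + 2.10 × 5.9868% = 14.20%

14.20%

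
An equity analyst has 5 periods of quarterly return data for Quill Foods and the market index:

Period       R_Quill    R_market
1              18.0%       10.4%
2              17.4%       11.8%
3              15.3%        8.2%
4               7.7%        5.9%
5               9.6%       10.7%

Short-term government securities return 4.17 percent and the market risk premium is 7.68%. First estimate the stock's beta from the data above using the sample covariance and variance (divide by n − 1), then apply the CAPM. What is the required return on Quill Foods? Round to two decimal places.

13.51%

Mean R_i = (18.0 + 17.4 + 15.3 + 7.7 + 9.6) / 5 = 13.6000%
Mean R_m = (10.4 + 11.8 + 8.2 + 5.9 + 10.7) / 5 = 9.4000%
Σ(R_i − R̄_i)(R_m − R̄_m) = 26.9300  ⇒  Cov = 26.9300 / 4 = 6.7325
Σ(R_m − R̄_m)² = 22.1400  ⇒  Var(R_m) = 22.1400 / 4 = 5.5350
β = Cov / Var(R_m) = 6.7325 / 5.5350 = 1.2164
E(R) = R_f + β × MRP = 4.17% + 1.2164 × 7.68% = 13.51%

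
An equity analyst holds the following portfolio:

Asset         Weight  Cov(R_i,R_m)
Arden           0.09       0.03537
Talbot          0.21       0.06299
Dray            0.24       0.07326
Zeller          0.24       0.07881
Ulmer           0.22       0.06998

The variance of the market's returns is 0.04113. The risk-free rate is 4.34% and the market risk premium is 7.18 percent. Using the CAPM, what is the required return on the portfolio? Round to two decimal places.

16.26%

β_Arden = 0.03537 / 0.04113 = 0.8600
β_Talbot = 0.06299 / 0.04113 = 1.5315
β_Dray = 0.07326 / 0.04113 = 1.7812
β_Zeller = 0.07881 / 0.04113 = 1.9161
β_Ulmer = 0.06998 / 0.04113 = 1.7014
β_P = Σ w_i β_i = 0.09×0.8600 + 0.21×1.5315 + 0.24×1.7812 + 0.24×1.9161 + 0.22×1.7014 = 1.6607
E(R_P) = R_f + β_P × MRP = 4.34% + 1.6607 × 7.18% = 16.26%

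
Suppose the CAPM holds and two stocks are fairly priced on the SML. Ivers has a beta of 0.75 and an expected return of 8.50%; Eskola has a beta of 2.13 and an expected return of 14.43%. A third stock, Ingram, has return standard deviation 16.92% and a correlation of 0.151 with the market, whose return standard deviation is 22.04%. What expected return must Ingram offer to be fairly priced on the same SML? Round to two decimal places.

MRP = (14.43% − 8.50%) / (2.13 − 0.75) = 4.2971%
R_f = 8.50% − 0.75 × 4.2971% = 5.2772%
β_Ingram = ρ·σ_i/σ_m = 0.151 × 16.92 / 22.04 = 0.1159
E(R_Ingram) = R_f + β × MRP = 5.2772% + 0.1159 × 4.2971% = 5.78%

5.78%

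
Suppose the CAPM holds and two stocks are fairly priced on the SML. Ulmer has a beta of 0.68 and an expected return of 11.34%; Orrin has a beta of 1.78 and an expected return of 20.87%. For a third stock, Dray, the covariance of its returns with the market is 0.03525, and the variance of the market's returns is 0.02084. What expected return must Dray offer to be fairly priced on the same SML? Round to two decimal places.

MRP = (20.87% − 11.34%) / (1.78 − 0.68) = 8.6636%
R_f = 11.34% − 0.68 × 8.6636% = 5.4488%
β_Dray = Cov / Var(R_m) = 0.03525 / 0.02084 = 1.6915
E(R_Dray) = R_f + β × MRP = 5.4488% + 1.6915 × 8.6636% = 20.10%

20.10%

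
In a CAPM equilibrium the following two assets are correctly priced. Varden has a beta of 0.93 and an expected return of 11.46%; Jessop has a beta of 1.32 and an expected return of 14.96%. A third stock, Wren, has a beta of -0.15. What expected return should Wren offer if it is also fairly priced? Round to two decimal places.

MRP (SML slope) = (14.96% − 11.46%) / (1.32 − 0.93) = 3.50% / 0.39 = 8.9744%
R_f (intercept) = 11.46% − 0.93 × 8.9744% = 3.1138%
E(R_Wren) = R_f + β × MRP = 3.1138% + -0.15 × 8.9744% = 1.77%

1.77%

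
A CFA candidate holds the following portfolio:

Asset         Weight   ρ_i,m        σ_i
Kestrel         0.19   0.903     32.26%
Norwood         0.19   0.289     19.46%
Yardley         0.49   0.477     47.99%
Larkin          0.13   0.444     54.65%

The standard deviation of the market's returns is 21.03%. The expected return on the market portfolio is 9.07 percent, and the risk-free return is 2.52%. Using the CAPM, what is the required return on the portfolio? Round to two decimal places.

9.05%

β_Kestrel = 0.903 × 32.26% / 21.03% = 1.3852
β_Norwood = 0.289 × 19.46% / 21.03% = 0.2674
β_Yardley = 0.477 × 47.99% / 21.03% = 1.0885
β_Larkin = 0.444 × 54.65% / 21.03% = 1.1538
β_P = Σ w_i β_i = 0.19×1.3852 + 0.19×0.2674 + 0.49×1.0885 + 0.13×1.1538 = 0.9974
MRP = 9.07% − 2.52% = 6.55%
E(R_P) = R_f + β_P × MRP = 2.52% + 0.9974 × 6.55% = 9.05%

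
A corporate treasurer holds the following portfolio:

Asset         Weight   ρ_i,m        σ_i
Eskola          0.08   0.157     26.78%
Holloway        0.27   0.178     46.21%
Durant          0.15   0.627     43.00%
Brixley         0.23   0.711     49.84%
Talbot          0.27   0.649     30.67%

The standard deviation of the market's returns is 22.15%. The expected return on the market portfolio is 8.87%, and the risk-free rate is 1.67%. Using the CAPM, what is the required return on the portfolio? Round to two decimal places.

8.21%

β_Eskola = 0.157 × 26.78% / 22.15% = 0.1898
β_Holloway = 0.178 × 46.21% / 22.15% = 0.3713
β_Durant = 0.627 × 43.00% / 22.15% = 1.2172
β_Brixley = 0.711 × 49.84% / 22.15% = 1.5998
β_Talbot = 0.649 × 30.67% / 22.15% = 0.8986
β_P = Σ w_i β_i = 0.08×0.1898 + 0.27×0.3713 + 0.15×1.2172 + 0.23×1.5998 + 0.27×0.8986 = 0.9086
MRP = 8.87% − 1.67% = 7.20%
E(R_P) = R_f + β_P × MRP = 1.67% + 0.9086 × 7.20% = 8.21%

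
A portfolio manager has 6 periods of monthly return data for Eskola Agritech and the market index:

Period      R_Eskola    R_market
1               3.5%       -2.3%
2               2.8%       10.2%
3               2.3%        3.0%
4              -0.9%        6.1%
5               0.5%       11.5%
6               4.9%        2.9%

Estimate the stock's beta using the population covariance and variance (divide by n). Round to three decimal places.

-0.202

Mean R_i = (3.5 + 2.8 + 2.3 − 0.9 + 0.5 + 4.9) / 6 = 2.1833%
Mean R_m = (-2.3 + 10.2 + 3.0 + 6.1 + 11.5 + 2.9) / 6 = 5.2333%
Σ(R_i − R̄_i)(R_m − R̄_m) = -26.6767  ⇒  Cov = -26.6767 / 6 = -4.4461
Σ(R_m − R̄_m)² = 131.8733  ⇒  Var(R_m) = 131.8733 / 6 = 21.9789
β = Cov / Var(R_m) = -4.4461 / 21.9789 = -0.2023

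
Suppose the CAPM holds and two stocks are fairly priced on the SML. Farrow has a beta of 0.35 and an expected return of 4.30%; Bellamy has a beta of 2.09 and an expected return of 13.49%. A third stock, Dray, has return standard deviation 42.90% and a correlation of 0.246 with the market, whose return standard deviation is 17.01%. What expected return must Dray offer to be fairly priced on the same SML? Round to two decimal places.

5.73%

MRP = (13.49% − 4.30%) / (2.09 − 0.35) = 5.2816%
R_f = 4.30% − 0.35 × 5.2816% = 2.4514%
β_Dray = ρ·σ_i/σ_m = 0.246 × 42.90 / 17.01 = 0.6204
E(R_Dray) = R_f + β × MRP = 2.4514% + 0.6204 × 5.2816% = 5.73%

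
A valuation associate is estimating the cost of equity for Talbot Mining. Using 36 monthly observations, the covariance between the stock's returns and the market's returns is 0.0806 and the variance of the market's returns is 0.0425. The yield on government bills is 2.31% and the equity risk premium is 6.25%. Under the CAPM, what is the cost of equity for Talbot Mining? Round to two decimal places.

β = Cov(R_i, R_m) / Var(R_m) = 0.0806 / 0.0425 = 1.8965
E(R) = R_f + β × MRP = 2.31% + 1.8965 × 6.25% = 14.16%

14.16%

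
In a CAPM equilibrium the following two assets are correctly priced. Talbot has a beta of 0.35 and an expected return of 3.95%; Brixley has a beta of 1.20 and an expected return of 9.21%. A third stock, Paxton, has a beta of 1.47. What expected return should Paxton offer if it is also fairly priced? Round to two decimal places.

10.88%

MRP (SML slope) = (9.21% − 3.95%) / (1.20 − 0.35) = 5.26% / 0.85 = 6.1882%
R_f (intercept) = 3.95% − 0.35 × 6.1882% = 1.7841%
E(R_Paxton) = R_f + β × MRP = 1.7841% + 1.47 × 6.1882% = 10.88%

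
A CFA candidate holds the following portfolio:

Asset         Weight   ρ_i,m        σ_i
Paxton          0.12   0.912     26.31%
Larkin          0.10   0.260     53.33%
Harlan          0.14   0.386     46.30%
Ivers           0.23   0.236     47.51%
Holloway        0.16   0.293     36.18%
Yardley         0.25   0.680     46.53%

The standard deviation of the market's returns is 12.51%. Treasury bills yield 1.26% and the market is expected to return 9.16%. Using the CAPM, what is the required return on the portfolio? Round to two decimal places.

13.23%

β_Paxton = 0.912 × 26.31% / 12.51% = 1.9180
β_Larkin = 0.260 × 53.33% / 12.51% = 1.1084
β_Harlan = 0.386 × 46.30% / 12.51% = 1.4286
β_Ivers = 0.236 × 47.51% / 12.51% = 0.8963
β_Holloway = 0.293 × 36.18% / 12.51% = 0.8474
β_Yardley = 0.680 × 46.53% / 12.51% = 2.5292
β_P = Σ w_i β_i = 0.12×1.9180 + 0.10×1.1084 + 0.14×1.4286 + 0.23×0.8963 + 0.16×0.8474 + 0.25×2.5292 = 1.5150
MRP = 9.16% − 1.26% = 7.90%
E(R_P) = R_f + β_P × MRP = 1.26% + 1.5150 × 7.90% = 13.23%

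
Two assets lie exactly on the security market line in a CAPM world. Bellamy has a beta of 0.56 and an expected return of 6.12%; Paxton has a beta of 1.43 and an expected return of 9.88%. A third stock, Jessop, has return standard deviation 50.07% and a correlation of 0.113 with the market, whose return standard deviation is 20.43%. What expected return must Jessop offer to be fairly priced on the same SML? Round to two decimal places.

4.90%

MRP = (9.88% − 6.12%) / (1.43 − 0.56) = 4.3218%
R_f = 6.12% − 0.56 × 4.3218% = 3.6998%
β_Jessop = ρ·σ_i/σ_m = 0.113 × 50.07 / 20.43 = 0.2769
E(R_Jessop) = R_f + β × MRP = 3.6998% + 0.2769 × 4.3218% = 4.90%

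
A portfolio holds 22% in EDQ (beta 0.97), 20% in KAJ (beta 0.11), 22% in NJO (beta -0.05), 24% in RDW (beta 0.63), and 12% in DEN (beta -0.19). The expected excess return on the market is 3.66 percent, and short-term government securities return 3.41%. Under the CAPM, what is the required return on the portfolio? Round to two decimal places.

β_P = Σ w_i β_i = 0.22×0.97 + 0.20×0.11 + 0.22×-0.05 + 0.24×0.63 + 0.12×-0.19 = 0.3528
E(R_P) = R_f + β_P × MRP = 3.41% + 0.3528 × 3.66% = 4.70%

4.70%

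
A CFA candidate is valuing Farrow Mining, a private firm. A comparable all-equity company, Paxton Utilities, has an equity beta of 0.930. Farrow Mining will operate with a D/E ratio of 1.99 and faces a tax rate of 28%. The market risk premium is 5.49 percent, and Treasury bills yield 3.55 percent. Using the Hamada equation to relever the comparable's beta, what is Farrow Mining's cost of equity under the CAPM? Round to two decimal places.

15.97%

β_L = β_U × [1 + (1 − t)(D/E)] = 0.930 × [1 + (1 − 0.28) × 1.99]
    = 0.930 × [1 + 0.72 × 1.99] = 0.930 × 2.4328 = 2.2625
E(R) = R_f + β_L × MRP = 3.55% + 2.2625 × 5.49% = 15.97%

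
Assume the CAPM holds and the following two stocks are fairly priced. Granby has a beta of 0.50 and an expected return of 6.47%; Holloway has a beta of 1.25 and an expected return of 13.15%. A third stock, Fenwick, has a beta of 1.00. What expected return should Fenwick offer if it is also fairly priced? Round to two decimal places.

MRP (SML slope) = (13.15% − 6.47%) / (1.25 − 0.50) = 6.68% / 0.75 = 8.9067%
R_f (intercept) = 6.47% − 0.50 × 8.9067% = 2.0167%
E(R_Fenwick) = R_f + β × MRP = 2.0167% + 1.00 × 8.9067% = 10.92%

10.92%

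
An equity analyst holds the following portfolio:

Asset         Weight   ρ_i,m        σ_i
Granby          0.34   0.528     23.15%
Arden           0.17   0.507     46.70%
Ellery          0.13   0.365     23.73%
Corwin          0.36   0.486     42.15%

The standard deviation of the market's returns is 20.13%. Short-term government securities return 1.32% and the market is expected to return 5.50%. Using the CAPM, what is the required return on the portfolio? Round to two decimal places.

4.78%

β_Granby = 0.528 × 23.15% / 20.13% = 0.6072
β_Arden = 0.507 × 46.70% / 20.13% = 1.1762
β_Ellery = 0.365 × 23.73% / 20.13% = 0.4303
β_Corwin = 0.486 × 42.15% / 20.13% = 1.0176
β_P = Σ w_i β_i = 0.34×0.6072 + 0.17×1.1762 + 0.13×0.4303 + 0.36×1.0176 = 0.8287
MRP = 5.50% − 1.32% = 4.18%
E(R_P) = R_f + β_P × MRP = 1.32% + 0.8287 × 4.18% = 4.78%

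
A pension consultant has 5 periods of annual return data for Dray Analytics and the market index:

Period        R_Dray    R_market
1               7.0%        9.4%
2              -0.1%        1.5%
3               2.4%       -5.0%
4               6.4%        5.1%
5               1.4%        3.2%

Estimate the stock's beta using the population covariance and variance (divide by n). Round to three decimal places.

Mean R_i = (7.0 − 0.1 + 2.4 + 6.4 + 1.4) / 5 = 3.4200%
Mean R_m = (9.4 + 1.5 − 5.0 + 5.1 + 3.2) / 5 = 2.8400%
Σ(R_i − R̄_i)(R_m − R̄_m) = 42.2060  ⇒  Cov = 42.2060 / 5 = 8.4412
Σ(R_m − R̄_m)² = 111.5320  ⇒  Var(R_m) = 111.5320 / 5 = 22.3064
β = Cov / Var(R_m) = 8.4412 / 22.3064 = 0.3784

0.378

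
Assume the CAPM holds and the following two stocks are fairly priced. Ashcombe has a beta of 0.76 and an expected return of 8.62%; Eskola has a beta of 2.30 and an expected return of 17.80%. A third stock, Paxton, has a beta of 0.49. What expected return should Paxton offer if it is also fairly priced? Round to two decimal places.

7.01%

MRP (SML slope) = (17.80% − 8.62%) / (2.30 − 0.76) = 9.18% / 1.54 = 5.9610%
R_f (intercept) = 8.62% − 0.76 × 5.9610% = 4.0896%
E(R_Paxton) = R_f + β × MRP = 4.0896% + 0.49 × 5.9610% = 7.01%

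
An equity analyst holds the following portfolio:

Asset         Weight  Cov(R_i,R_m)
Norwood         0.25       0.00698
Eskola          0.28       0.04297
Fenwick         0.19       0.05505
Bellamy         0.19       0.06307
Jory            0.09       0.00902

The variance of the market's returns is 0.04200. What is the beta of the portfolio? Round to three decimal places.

β_Norwood = 0.00698 / 0.04200 = 0.1662
β_Eskola = 0.04297 / 0.04200 = 1.0231
β_Fenwick = 0.05505 / 0.04200 = 1.3107
β_Bellamy = 0.06307 / 0.04200 = 1.5017
β_Jory = 0.00902 / 0.04200 = 0.2148
β_P = Σ w_i β_i = 0.25×0.1662 + 0.28×1.0231 + 0.19×1.3107 + 0.19×1.5017 + 0.09×0.2148 = 0.8817

0.882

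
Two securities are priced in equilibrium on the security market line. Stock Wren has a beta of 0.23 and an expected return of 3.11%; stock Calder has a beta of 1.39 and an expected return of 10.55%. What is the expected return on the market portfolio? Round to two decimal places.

8.05%

Both satisfy E(R) = R_f + β·MRP, so the slope of the SML is
MRP = (10.55% − 3.11%) / (1.39 − 0.23) = 7.44% / 1.16 = 6.4138%
R_f = E(R_Wren) − β_Wren·MRP = 3.11% − 0.23 × 6.4138% = 1.6348%
E(R_m) = R_f + MRP = 1.6348% + 6.4138% = 8.05%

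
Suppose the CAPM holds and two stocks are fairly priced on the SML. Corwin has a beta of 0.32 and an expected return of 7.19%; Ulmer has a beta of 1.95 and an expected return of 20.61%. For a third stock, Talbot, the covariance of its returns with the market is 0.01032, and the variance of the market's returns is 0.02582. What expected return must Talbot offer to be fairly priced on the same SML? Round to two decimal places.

7.85%

MRP = (20.61% − 7.19%) / (1.95 − 0.32) = 8.2331%
R_f = 7.19% − 0.32 × 8.2331% = 4.5554%
β_Talbot = Cov / Var(R_m) = 0.01032 / 0.02582 = 0.3997
E(R_Talbot) = R_f + β × MRP = 4.5554% + 0.3997 × 8.2331% = 7.85%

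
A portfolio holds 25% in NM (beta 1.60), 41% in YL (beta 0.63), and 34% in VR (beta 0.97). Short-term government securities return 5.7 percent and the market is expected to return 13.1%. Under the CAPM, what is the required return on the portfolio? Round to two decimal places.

13.01%

β_P = Σ w_i β_i = 0.25×1.60 + 0.41×0.63 + 0.34×0.97 = 0.9881
MRP = 13.1% − 5.7% = 7.40%
E(R_P) = R_f + β_P × MRP = 5.7% + 0.9881 × 7.4% = 13.01%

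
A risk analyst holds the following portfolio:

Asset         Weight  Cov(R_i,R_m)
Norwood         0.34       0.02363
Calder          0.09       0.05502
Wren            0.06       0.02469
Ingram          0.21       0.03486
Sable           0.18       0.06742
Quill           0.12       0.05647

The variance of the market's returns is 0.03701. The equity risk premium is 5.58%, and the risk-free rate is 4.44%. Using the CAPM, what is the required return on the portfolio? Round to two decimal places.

β_Norwood = 0.02363 / 0.03701 = 0.6385
β_Calder = 0.05502 / 0.03701 = 1.4866
β_Wren = 0.02469 / 0.03701 = 0.6671
β_Ingram = 0.03486 / 0.03701 = 0.9419
β_Sable = 0.06742 / 0.03701 = 1.8217
β_Quill = 0.05647 / 0.03701 = 1.5258
β_P = Σ w_i β_i = 0.34×0.6385 + 0.09×1.4866 + 0.06×0.6671 + 0.21×0.9419 + 0.18×1.8217 + 0.12×1.5258 = 1.0997
E(R_P) = R_f + β_P × MRP = 4.44% + 1.0997 × 5.58% = 10.58%

10.58%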